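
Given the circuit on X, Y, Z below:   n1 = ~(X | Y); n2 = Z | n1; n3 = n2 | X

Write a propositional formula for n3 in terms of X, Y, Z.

(Z | (~(X | Y))) | X

n1 = ~(X | Y)
n2 = Z | n1 = Z | (~(X | Y))
n3 = n2 | X = (Z | (~(X | Y))) | X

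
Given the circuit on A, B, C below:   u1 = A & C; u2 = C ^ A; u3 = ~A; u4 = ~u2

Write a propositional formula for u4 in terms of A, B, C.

~(C ^ A)

u2 = C ^ A
u4 = ~u2 = ~(C ^ A)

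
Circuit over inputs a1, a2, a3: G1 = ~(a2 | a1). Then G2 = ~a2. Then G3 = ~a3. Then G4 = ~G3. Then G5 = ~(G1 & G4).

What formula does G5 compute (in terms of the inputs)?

~((~(a2 | a1)) & ~~a3)

G1 = ~(a2 | a1)
G3 = ~a3
G4 = ~G3 = ~~a3
G5 = ~(G1 & G4) = ~((~(a2 | a1)) & ~~a3)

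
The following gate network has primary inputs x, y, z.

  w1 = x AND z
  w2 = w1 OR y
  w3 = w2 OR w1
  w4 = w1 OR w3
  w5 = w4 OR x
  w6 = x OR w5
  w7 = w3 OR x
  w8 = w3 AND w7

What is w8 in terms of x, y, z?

(((x AND z) OR y) OR (x AND z)) AND ((((x AND z) OR y) OR (x AND z)) OR x)

w1 = x AND z
w2 = w1 OR y = (x AND z) OR y
w3 = w2 OR w1 = ((x AND z) OR y) OR (x AND z)
w7 = w3 OR x = (((x AND z) OR y) OR (x AND z)) OR x
w8 = w3 AND w7 = (((x AND z) OR y) OR (x AND z)) AND ((((x AND z) OR y) OR (x AND z)) OR x)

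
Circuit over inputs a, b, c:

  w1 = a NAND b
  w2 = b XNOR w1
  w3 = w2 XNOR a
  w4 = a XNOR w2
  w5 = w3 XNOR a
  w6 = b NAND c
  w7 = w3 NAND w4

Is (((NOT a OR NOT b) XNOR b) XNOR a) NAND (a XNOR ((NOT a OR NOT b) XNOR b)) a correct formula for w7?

w1 = a NAND b
w2 = b XNOR w1 = b XNOR (a NAND b)
w3 = w2 XNOR a = (b XNOR (a NAND b)) XNOR a
w4 = a XNOR w2 = a XNOR (b XNOR (a NAND b))
w7 = w3 NAND w4 = ((b XNOR (a NAND b)) XNOR a) NAND (a XNOR (b XNOR (a NAND b)))
At a=0, b=0, c=0: circuit gives 0, formula gives 0.
At a=0, b=1, c=0: circuit gives 1, formula gives 1.
Agrees on all 8 inputs.

Yes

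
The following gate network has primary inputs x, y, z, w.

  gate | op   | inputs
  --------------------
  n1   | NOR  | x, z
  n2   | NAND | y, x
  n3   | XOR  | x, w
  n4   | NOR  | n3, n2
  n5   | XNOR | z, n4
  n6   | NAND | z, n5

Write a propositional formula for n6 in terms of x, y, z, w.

n2 = y NAND x
n3 = x XOR w
n4 = n3 NOR n2 = (x XOR w) NOR (y NAND x)
n5 = z XNOR n4 = z XNOR ((x XOR w) NOR (y NAND x))
n6 = z NAND n5 = z NAND (z XNOR ((x XOR w) NOR (y NAND x)))

z NAND (z XNOR ((x XOR w) NOR (y NAND x)))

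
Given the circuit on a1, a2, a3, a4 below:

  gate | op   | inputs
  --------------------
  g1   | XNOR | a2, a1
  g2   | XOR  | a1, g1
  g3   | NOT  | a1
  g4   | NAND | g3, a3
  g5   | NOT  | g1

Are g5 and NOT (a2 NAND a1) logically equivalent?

No

g1 = a2 XNOR a1
g5 = NOT g1 = NOT (a2 XNOR a1)
At a1=0, a2=1, a3=0, a4=0: circuit gives 1, formula gives 0.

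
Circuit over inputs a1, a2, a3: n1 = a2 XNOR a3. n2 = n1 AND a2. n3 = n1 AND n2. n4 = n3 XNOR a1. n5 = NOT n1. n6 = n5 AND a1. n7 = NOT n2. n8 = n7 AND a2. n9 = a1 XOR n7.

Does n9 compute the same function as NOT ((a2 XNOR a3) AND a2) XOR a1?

Yes

n1 = a2 XNOR a3
n2 = n1 AND a2 = (a2 XNOR a3) AND a2
n7 = NOT n2 = NOT ((a2 XNOR a3) AND a2)
n9 = a1 XOR n7 = a1 XOR NOT ((a2 XNOR a3) AND a2)
At a1=0, a2=1, a3=1: circuit gives 0, formula gives 0.
At a1=0, a2=0, a3=0: circuit gives 1, formula gives 1.
Agrees on all 8 inputs.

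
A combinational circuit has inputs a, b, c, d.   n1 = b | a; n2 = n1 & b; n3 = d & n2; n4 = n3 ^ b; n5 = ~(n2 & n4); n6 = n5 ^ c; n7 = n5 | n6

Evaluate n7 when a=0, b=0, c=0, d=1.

1

n1 = 0 | 0 = 0
n2 = 0 & 0 = 0
n3 = 1 & 0 = 0
n4 = 0 ^ 0 = 0
n5 = ~(0 & 0) = 1
n6 = 1 ^ 0 = 1
n7 = 1 | 1 = 1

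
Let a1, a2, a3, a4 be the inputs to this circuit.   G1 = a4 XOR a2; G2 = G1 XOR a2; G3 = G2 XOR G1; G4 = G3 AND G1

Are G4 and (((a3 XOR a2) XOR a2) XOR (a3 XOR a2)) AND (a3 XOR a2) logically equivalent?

G1 = a4 XOR a2
G2 = G1 XOR a2 = (a4 XOR a2) XOR a2
G3 = G2 XOR G1 = ((a4 XOR a2) XOR a2) XOR (a4 XOR a2)
G4 = G3 AND G1 = (((a4 XOR a2) XOR a2) XOR (a4 XOR a2)) AND (a4 XOR a2)
At a1=0, a2=1, a3=0, a4=1: circuit gives 0, formula gives 1.

No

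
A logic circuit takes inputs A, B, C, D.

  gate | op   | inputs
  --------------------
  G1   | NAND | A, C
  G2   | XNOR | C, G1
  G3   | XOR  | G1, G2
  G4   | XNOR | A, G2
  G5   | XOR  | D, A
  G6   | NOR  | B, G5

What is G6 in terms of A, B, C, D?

G5 = D XOR A
G6 = B NOR G5 = B NOR (D XOR A)

B NOR (D XOR A)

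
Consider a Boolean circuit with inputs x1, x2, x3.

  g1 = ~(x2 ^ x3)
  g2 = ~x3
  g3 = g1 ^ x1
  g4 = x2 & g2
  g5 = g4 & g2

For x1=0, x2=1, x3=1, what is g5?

g2 = ~1 = 0
g4 = 1 & 0 = 0
g5 = 0 & 0 = 0

0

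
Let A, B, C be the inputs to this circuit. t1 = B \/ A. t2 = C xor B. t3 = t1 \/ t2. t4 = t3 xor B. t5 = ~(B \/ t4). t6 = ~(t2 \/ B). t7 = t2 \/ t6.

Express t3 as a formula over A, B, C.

t1 = B \/ A
t2 = C xor B
t3 = t1 \/ t2 = (B \/ A) \/ (C xor B)

(B \/ A) \/ (C xor B)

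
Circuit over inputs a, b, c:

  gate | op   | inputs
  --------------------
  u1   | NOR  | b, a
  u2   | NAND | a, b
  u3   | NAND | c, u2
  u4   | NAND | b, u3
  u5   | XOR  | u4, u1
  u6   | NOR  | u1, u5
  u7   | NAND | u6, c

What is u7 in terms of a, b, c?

((b NOR a) NOR ((b NAND (c NAND (a NAND b))) XOR (b NOR a))) NAND c

u1 = b NOR a
u2 = a NAND b
u3 = c NAND u2 = c NAND (a NAND b)
u4 = b NAND u3 = b NAND (c NAND (a NAND b))
u5 = u4 XOR u1 = (b NAND (c NAND (a NAND b))) XOR (b NOR a)
u6 = u1 NOR u5 = (b NOR a) NOR ((b NAND (c NAND (a NAND b))) XOR (b NOR a))
u7 = u6 NAND c = ((b NOR a) NOR ((b NAND (c NAND (a NAND b))) XOR (b NOR a))) NAND c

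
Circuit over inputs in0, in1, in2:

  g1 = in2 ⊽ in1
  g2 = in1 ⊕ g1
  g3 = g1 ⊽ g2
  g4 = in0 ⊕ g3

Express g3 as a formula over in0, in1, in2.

g1 = in2 ⊽ in1
g2 = in1 ⊕ g1 = in1 ⊕ (in2 ⊽ in1)
g3 = g1 ⊽ g2 = (in2 ⊽ in1) ⊽ (in1 ⊕ (in2 ⊽ in1))

(in2 ⊽ in1) ⊽ (in1 ⊕ (in2 ⊽ in1))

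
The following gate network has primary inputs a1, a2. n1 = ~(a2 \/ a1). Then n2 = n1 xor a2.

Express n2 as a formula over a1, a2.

(~(a2 \/ a1)) xor a2

n1 = ~(a2 \/ a1)
n2 = n1 xor a2 = (~(a2 \/ a1)) xor a2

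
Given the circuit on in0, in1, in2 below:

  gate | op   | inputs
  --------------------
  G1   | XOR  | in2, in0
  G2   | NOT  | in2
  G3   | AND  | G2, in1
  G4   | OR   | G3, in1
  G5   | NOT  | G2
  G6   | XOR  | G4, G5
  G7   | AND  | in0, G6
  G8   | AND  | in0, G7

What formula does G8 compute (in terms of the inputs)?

in0 AND (in0 AND (((NOT in2 AND in1) OR in1) XOR NOT NOT in2))

G2 = NOT in2
G3 = G2 AND in1 = NOT in2 AND in1
G4 = G3 OR in1 = (NOT in2 AND in1) OR in1
G5 = NOT G2 = NOT NOT in2
G6 = G4 XOR G5 = ((NOT in2 AND in1) OR in1) XOR NOT NOT in2
G7 = in0 AND G6 = in0 AND (((NOT in2 AND in1) OR in1) XOR NOT NOT in2)
G8 = in0 AND G7 = in0 AND (in0 AND (((NOT in2 AND in1) OR in1) XOR NOT NOT in2))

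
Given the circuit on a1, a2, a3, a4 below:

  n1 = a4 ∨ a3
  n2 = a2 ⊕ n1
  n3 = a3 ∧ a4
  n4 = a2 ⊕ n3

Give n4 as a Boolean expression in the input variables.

a2 ⊕ (a3 ∧ a4)

n3 = a3 ∧ a4
n4 = a2 ⊕ n3 = a2 ⊕ (a3 ∧ a4)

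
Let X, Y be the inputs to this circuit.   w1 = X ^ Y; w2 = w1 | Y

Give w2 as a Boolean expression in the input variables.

w1 = X ^ Y
w2 = w1 | Y = (X ^ Y) | Y

(X ^ Y) | Y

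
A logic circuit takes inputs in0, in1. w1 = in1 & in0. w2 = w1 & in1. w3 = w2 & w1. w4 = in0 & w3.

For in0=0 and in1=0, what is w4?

0

w1 = 0 & 0 = 0
w2 = 0 & 0 = 0
w3 = 0 & 0 = 0
w4 = 0 & 0 = 0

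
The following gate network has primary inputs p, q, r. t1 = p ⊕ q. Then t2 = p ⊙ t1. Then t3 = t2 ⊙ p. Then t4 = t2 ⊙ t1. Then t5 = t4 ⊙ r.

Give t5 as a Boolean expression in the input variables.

t1 = p ⊕ q
t2 = p ⊙ t1 = p ⊙ (p ⊕ q)
t4 = t2 ⊙ t1 = (p ⊙ (p ⊕ q)) ⊙ (p ⊕ q)
t5 = t4 ⊙ r = ((p ⊙ (p ⊕ q)) ⊙ (p ⊕ q)) ⊙ r

((p ⊙ (p ⊕ q)) ⊙ (p ⊕ q)) ⊙ r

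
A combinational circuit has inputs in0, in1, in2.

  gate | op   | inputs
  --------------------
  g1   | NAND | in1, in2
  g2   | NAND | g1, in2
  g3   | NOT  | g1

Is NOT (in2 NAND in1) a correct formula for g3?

g1 = in1 NAND in2
g3 = NOT g1 = NOT (in1 NAND in2)
At in0=0, in1=0, in2=0: circuit gives 0, formula gives 0.
At in0=0, in1=1, in2=1: circuit gives 1, formula gives 1.
Agrees on all 8 inputs.

Yes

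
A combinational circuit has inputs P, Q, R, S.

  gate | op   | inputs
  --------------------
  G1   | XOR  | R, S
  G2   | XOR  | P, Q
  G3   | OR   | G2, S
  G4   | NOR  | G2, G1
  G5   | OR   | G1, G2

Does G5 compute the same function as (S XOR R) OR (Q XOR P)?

G1 = R XOR S
G2 = P XOR Q
G5 = G1 OR G2 = (R XOR S) OR (P XOR Q)
At P=0, Q=0, R=0, S=0: circuit gives 0, formula gives 0.
At P=0, Q=0, R=0, S=1: circuit gives 1, formula gives 1.
Agrees on all 16 inputs.

Yes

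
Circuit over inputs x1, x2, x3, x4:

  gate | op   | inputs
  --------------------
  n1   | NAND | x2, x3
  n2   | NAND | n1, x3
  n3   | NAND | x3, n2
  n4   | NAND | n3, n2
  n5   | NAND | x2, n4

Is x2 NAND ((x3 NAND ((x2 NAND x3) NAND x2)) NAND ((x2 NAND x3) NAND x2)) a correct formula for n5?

No

n1 = x2 NAND x3
n2 = n1 NAND x3 = (x2 NAND x3) NAND x3
n3 = x3 NAND n2 = x3 NAND ((x2 NAND x3) NAND x3)
n4 = n3 NAND n2 = (x3 NAND ((x2 NAND x3) NAND x3)) NAND ((x2 NAND x3) NAND x3)
n5 = x2 NAND n4 = x2 NAND ((x3 NAND ((x2 NAND x3) NAND x3)) NAND ((x2 NAND x3) NAND x3))
At x1=0, x2=1, x3=0, x4=0: circuit gives 1, formula gives 0.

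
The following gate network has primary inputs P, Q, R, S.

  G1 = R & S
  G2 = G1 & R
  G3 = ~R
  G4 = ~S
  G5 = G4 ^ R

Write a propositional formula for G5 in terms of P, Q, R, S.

G4 = ~S
G5 = G4 ^ R = ~S ^ R

~S ^ R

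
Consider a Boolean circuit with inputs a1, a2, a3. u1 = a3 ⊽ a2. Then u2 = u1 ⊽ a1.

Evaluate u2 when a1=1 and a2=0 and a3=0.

0

u1 = 0 ⊽ 0 = 1
u2 = 1 ⊽ 1 = 0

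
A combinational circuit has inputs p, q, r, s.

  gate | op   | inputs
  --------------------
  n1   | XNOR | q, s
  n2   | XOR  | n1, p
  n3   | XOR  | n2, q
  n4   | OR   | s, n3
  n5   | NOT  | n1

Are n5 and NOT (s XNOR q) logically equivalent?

Yes

n1 = q XNOR s
n5 = NOT n1 = NOT (q XNOR s)
At p=0, q=0, r=0, s=0: circuit gives 0, formula gives 0.
At p=0, q=0, r=0, s=1: circuit gives 1, formula gives 1.
Agrees on all 16 inputs.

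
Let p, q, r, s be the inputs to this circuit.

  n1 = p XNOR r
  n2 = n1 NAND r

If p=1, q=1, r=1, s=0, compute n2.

0

n1 = 1 XNOR 1 = 1
n2 = 1 NAND 1 = 0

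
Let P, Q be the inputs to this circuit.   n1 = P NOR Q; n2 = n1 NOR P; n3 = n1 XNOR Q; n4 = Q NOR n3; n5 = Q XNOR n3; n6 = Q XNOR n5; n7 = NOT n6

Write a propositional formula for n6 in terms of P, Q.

n1 = P NOR Q
n3 = n1 XNOR Q = (P NOR Q) XNOR Q
n5 = Q XNOR n3 = Q XNOR ((P NOR Q) XNOR Q)
n6 = Q XNOR n5 = Q XNOR (Q XNOR ((P NOR Q) XNOR Q))

Q XNOR (Q XNOR ((P NOR Q) XNOR Q))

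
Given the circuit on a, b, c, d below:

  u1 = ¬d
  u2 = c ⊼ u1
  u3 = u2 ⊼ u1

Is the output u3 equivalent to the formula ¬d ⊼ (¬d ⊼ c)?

u1 = ¬d
u2 = c ⊼ u1 = c ⊼ ¬d
u3 = u2 ⊼ u1 = (c ⊼ ¬d) ⊼ ¬d
At a=0, b=0, c=0, d=0: circuit gives 0, formula gives 0.
At a=0, b=0, c=0, d=1: circuit gives 1, formula gives 1.
Agrees on all 16 inputs.

Yes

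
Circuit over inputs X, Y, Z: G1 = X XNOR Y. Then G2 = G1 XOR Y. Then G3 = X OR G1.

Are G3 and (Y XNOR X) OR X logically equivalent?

Yes

G1 = X XNOR Y
G3 = X OR G1 = X OR (X XNOR Y)
At X=0, Y=1, Z=0: circuit gives 0, formula gives 0.
At X=0, Y=0, Z=0: circuit gives 1, formula gives 1.
Agrees on all 8 inputs.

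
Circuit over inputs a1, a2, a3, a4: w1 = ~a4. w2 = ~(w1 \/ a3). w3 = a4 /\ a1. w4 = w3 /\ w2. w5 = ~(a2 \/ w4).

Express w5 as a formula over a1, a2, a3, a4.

~(a2 \/ ((a4 /\ a1) /\ (~(~a4 \/ a3))))

w1 = ~a4
w2 = ~(w1 \/ a3) = ~(~a4 \/ a3)
w3 = a4 /\ a1
w4 = w3 /\ w2 = (a4 /\ a1) /\ (~(~a4 \/ a3))
w5 = ~(a2 \/ w4) = ~(a2 \/ ((a4 /\ a1) /\ (~(~a4 \/ a3))))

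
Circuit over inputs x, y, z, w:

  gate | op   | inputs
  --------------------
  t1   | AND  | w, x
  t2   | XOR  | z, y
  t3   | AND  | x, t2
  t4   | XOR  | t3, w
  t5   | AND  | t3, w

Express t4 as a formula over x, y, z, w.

t2 = z XOR y
t3 = x AND t2 = x AND (z XOR y)
t4 = t3 XOR w = (x AND (z XOR y)) XOR w

(x AND (z XOR y)) XOR w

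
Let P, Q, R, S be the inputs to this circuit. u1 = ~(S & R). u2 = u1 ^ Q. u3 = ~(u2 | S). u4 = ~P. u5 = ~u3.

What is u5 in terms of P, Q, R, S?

u1 = ~(S & R)
u2 = u1 ^ Q = (~(S & R)) ^ Q
u3 = ~(u2 | S) = ~(((~(S & R)) ^ Q) | S)
u5 = ~u3 = ~(~(((~(S & R)) ^ Q) | S))

~(~(((~(S & R)) ^ Q) | S))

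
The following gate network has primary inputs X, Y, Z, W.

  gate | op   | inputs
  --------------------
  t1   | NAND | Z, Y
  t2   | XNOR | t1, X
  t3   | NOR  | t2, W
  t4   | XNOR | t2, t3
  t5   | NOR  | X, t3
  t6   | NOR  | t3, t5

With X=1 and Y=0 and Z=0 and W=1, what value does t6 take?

1

t1 = 0 NAND 0 = 1
t2 = 1 XNOR 1 = 1
t3 = 1 NOR 1 = 0
t5 = 1 NOR 0 = 0
t6 = 0 NOR 0 = 1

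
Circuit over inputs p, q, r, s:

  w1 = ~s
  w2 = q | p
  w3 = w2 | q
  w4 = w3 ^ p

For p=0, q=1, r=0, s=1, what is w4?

1

w2 = 1 | 0 = 1
w3 = 1 | 1 = 1
w4 = 1 ^ 0 = 1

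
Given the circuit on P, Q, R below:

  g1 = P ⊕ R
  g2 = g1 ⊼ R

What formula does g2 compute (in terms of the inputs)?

g1 = P ⊕ R
g2 = g1 ⊼ R = (P ⊕ R) ⊼ R

(P ⊕ R) ⊼ R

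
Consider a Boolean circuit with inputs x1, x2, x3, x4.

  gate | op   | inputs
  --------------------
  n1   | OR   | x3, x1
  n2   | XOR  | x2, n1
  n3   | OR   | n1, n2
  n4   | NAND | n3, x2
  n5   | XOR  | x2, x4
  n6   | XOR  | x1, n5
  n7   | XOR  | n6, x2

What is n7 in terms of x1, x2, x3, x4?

n5 = x2 XOR x4
n6 = x1 XOR n5 = x1 XOR (x2 XOR x4)
n7 = n6 XOR x2 = (x1 XOR (x2 XOR x4)) XOR x2

(x1 XOR (x2 XOR x4)) XOR x2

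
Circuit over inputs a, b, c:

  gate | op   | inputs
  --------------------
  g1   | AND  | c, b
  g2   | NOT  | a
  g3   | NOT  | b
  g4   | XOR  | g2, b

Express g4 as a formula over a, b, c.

NOT a XOR b

g2 = NOT a
g4 = g2 XOR b = NOT a XOR b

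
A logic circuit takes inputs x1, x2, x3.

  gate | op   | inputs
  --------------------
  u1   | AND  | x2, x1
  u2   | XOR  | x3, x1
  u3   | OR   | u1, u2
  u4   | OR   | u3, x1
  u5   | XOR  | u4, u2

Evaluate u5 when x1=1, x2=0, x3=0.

u1 = 0 AND 1 = 0
u2 = 0 XOR 1 = 1
u3 = 0 OR 1 = 1
u4 = 1 OR 1 = 1
u5 = 1 XOR 1 = 0

0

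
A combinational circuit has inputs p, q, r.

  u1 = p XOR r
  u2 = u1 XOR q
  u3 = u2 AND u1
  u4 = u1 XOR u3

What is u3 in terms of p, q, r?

((p XOR r) XOR q) AND (p XOR r)

u1 = p XOR r
u2 = u1 XOR q = (p XOR r) XOR q
u3 = u2 AND u1 = ((p XOR r) XOR q) AND (p XOR r)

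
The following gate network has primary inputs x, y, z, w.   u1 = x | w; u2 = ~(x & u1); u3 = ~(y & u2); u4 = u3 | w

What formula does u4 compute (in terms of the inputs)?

(~(y & (~(x & (x | w))))) | w

u1 = x | w
u2 = ~(x & u1) = ~(x & (x | w))
u3 = ~(y & u2) = ~(y & (~(x & (x | w))))
u4 = u3 | w = (~(y & (~(x & (x | w))))) | w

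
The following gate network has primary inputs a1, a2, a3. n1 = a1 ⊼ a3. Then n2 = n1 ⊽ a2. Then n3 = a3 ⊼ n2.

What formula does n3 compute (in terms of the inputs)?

a3 ⊼ ((a1 ⊼ a3) ⊽ a2)

n1 = a1 ⊼ a3
n2 = n1 ⊽ a2 = (a1 ⊼ a3) ⊽ a2
n3 = a3 ⊼ n2 = a3 ⊼ ((a1 ⊼ a3) ⊽ a2)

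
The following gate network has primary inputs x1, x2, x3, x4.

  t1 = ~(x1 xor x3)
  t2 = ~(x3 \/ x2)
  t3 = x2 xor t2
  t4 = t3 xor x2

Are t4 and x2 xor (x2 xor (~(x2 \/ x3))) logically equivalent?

t2 = ~(x3 \/ x2)
t3 = x2 xor t2 = x2 xor (~(x3 \/ x2))
t4 = t3 xor x2 = (x2 xor (~(x3 \/ x2))) xor x2
At x1=0, x2=0, x3=1, x4=0: circuit gives 0, formula gives 0.
At x1=0, x2=0, x3=0, x4=0: circuit gives 1, formula gives 1.
Agrees on all 16 inputs.

Yes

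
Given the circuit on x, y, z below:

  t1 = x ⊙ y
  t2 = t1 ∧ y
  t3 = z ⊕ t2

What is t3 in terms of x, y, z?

t1 = x ⊙ y
t2 = t1 ∧ y = (x ⊙ y) ∧ y
t3 = z ⊕ t2 = z ⊕ ((x ⊙ y) ∧ y)

z ⊕ ((x ⊙ y) ∧ y)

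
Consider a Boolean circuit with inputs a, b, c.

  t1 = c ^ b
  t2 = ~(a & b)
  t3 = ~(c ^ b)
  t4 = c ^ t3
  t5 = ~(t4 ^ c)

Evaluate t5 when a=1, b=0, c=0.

0

t3 = ~(0 ^ 0) = 1
t4 = 0 ^ 1 = 1
t5 = ~(1 ^ 0) = 0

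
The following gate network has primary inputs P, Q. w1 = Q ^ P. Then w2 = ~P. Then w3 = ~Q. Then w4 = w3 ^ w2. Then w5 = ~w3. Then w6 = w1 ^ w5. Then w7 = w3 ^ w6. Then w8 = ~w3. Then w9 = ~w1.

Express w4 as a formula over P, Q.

~Q ^ ~P

w2 = ~P
w3 = ~Q
w4 = w3 ^ w2 = ~Q ^ ~P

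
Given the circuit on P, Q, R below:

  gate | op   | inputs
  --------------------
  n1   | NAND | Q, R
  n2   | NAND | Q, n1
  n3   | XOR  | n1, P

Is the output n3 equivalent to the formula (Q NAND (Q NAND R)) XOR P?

No

n1 = Q NAND R
n3 = n1 XOR P = (Q NAND R) XOR P
At P=0, Q=1, R=0: circuit gives 1, formula gives 0.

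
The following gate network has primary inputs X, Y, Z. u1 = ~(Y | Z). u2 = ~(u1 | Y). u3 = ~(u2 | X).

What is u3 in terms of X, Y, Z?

u1 = ~(Y | Z)
u2 = ~(u1 | Y) = ~((~(Y | Z)) | Y)
u3 = ~(u2 | X) = ~((~((~(Y | Z)) | Y)) | X)

~((~((~(Y | Z)) | Y)) | X)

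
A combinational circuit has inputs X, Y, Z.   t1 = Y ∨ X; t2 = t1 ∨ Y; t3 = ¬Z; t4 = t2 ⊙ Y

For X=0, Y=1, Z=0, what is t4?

1

t1 = 1 ∨ 0 = 1
t2 = 1 ∨ 1 = 1
t4 = 1 ⊙ 1 = 1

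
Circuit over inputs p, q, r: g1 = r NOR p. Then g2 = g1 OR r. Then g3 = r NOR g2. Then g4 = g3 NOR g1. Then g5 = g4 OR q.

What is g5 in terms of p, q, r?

((r NOR ((r NOR p) OR r)) NOR (r NOR p)) OR q

g1 = r NOR p
g2 = g1 OR r = (r NOR p) OR r
g3 = r NOR g2 = r NOR ((r NOR p) OR r)
g4 = g3 NOR g1 = (r NOR ((r NOR p) OR r)) NOR (r NOR p)
g5 = g4 OR q = ((r NOR ((r NOR p) OR r)) NOR (r NOR p)) OR q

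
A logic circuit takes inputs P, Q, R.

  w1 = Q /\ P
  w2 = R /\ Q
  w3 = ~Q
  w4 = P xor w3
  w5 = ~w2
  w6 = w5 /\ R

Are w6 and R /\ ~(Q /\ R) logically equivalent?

w2 = R /\ Q
w5 = ~w2 = ~(R /\ Q)
w6 = w5 /\ R = ~(R /\ Q) /\ R
At P=0, Q=0, R=0: circuit gives 0, formula gives 0.
At P=0, Q=0, R=1: circuit gives 1, formula gives 1.
Agrees on all 8 inputs.

Yes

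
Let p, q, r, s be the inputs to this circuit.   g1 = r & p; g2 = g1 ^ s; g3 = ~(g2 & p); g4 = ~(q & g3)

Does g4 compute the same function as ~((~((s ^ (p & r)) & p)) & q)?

g1 = r & p
g2 = g1 ^ s = (r & p) ^ s
g3 = ~(g2 & p) = ~(((r & p) ^ s) & p)
g4 = ~(q & g3) = ~(q & (~(((r & p) ^ s) & p)))
At p=0, q=1, r=0, s=0: circuit gives 0, formula gives 0.
At p=0, q=0, r=0, s=0: circuit gives 1, formula gives 1.
Agrees on all 16 inputs.

Yes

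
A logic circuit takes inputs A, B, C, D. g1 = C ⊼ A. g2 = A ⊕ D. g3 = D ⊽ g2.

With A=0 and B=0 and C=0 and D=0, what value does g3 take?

1

g2 = 0 ⊕ 0 = 0
g3 = 0 ⊽ 0 = 1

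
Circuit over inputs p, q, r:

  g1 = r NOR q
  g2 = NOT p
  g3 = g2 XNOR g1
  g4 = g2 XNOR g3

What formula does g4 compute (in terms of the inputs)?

g1 = r NOR q
g2 = NOT p
g3 = g2 XNOR g1 = NOT p XNOR (r NOR q)
g4 = g2 XNOR g3 = NOT p XNOR (NOT p XNOR (r NOR q))

NOT p XNOR (NOT p XNOR (r NOR q))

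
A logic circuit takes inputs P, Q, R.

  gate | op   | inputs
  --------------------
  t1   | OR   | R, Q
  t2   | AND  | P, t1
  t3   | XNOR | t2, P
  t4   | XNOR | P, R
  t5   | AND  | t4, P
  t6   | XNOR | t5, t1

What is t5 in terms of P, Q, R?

t4 = P XNOR R
t5 = t4 AND P = (P XNOR R) AND P

(P XNOR R) AND P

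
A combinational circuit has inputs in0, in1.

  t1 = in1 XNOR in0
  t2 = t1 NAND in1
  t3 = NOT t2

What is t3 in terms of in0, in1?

t1 = in1 XNOR in0
t2 = t1 NAND in1 = (in1 XNOR in0) NAND in1
t3 = NOT t2 = NOT ((in1 XNOR in0) NAND in1)

NOT ((in1 XNOR in0) NAND in1)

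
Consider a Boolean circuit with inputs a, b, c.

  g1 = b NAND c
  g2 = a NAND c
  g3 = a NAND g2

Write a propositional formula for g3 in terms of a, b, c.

g2 = a NAND c
g3 = a NAND g2 = a NAND (a NAND c)

a NAND (a NAND c)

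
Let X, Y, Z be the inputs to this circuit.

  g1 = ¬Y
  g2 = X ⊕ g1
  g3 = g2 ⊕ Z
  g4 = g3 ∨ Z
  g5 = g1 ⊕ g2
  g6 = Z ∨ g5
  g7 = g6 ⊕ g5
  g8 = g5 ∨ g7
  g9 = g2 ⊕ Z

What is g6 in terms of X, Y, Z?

Z ∨ (¬Y ⊕ (X ⊕ ¬Y))

g1 = ¬Y
g2 = X ⊕ g1 = X ⊕ ¬Y
g5 = g1 ⊕ g2 = ¬Y ⊕ (X ⊕ ¬Y)
g6 = Z ∨ g5 = Z ∨ (¬Y ⊕ (X ⊕ ¬Y))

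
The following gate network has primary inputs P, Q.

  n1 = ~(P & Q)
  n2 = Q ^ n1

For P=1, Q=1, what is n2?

n1 = ~(1 & 1) = 0
n2 = 1 ^ 0 = 1

1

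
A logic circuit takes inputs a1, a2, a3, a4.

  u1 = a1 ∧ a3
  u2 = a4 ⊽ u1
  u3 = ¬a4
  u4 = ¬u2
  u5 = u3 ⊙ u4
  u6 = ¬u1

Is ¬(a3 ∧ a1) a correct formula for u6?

u1 = a1 ∧ a3
u6 = ¬u1 = ¬(a1 ∧ a3)
At a1=1, a2=0, a3=1, a4=0: circuit gives 0, formula gives 0.
At a1=0, a2=0, a3=0, a4=0: circuit gives 1, formula gives 1.
Agrees on all 16 inputs.

Yes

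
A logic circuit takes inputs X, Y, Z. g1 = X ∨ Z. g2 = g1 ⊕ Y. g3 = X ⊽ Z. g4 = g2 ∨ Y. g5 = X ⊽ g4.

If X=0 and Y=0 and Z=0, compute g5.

1

g1 = 0 ∨ 0 = 0
g2 = 0 ⊕ 0 = 0
g4 = 0 ∨ 0 = 0
g5 = 0 ⊽ 0 = 1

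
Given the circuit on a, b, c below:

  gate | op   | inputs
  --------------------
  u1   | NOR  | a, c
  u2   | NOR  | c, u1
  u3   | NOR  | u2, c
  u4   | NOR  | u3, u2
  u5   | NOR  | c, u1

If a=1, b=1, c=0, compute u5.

1

u1 = 1 NOR 0 = 0
u5 = 0 NOR 0 = 1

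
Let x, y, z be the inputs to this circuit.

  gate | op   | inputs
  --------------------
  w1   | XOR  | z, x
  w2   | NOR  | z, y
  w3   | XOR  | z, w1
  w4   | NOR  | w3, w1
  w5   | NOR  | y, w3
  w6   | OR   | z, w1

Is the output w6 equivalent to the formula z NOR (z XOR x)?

w1 = z XOR x
w6 = z OR w1 = z OR (z XOR x)
At x=0, y=0, z=0: circuit gives 0, formula gives 1.

No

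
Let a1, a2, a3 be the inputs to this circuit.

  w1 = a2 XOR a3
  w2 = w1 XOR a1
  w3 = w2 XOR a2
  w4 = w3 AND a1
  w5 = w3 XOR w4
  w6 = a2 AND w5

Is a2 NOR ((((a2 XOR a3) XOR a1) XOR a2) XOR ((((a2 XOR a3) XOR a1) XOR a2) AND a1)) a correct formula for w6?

w1 = a2 XOR a3
w2 = w1 XOR a1 = (a2 XOR a3) XOR a1
w3 = w2 XOR a2 = ((a2 XOR a3) XOR a1) XOR a2
w4 = w3 AND a1 = (((a2 XOR a3) XOR a1) XOR a2) AND a1
w5 = w3 XOR w4 = (((a2 XOR a3) XOR a1) XOR a2) XOR ((((a2 XOR a3) XOR a1) XOR a2) AND a1)
w6 = a2 AND w5 = a2 AND ((((a2 XOR a3) XOR a1) XOR a2) XOR ((((a2 XOR a3) XOR a1) XOR a2) AND a1))
At a1=0, a2=0, a3=0: circuit gives 0, formula gives 1.

No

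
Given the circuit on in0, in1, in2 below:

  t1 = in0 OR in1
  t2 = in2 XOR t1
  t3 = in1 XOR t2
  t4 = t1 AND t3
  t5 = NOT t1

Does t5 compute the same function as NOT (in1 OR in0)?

Yes

t1 = in0 OR in1
t5 = NOT t1 = NOT (in0 OR in1)
At in0=0, in1=1, in2=0: circuit gives 0, formula gives 0.
At in0=0, in1=0, in2=0: circuit gives 1, formula gives 1.
Agrees on all 8 inputs.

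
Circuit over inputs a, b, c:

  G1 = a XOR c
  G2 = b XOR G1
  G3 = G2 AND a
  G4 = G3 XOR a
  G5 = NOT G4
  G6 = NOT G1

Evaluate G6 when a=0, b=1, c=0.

G1 = 0 XOR 0 = 0
G6 = NOT 0 = 1

1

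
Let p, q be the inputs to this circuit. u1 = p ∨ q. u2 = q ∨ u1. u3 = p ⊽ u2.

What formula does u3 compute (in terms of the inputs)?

p ⊽ (q ∨ (p ∨ q))

u1 = p ∨ q
u2 = q ∨ u1 = q ∨ (p ∨ q)
u3 = p ⊽ u2 = p ⊽ (q ∨ (p ∨ q))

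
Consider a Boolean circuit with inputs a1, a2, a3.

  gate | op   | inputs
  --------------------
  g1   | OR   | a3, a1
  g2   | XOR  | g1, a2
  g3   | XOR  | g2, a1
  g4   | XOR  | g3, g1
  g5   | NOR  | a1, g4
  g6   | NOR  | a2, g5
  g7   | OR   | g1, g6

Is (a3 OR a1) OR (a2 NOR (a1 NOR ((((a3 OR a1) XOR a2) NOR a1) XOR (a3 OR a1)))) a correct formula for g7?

g1 = a3 OR a1
g2 = g1 XOR a2 = (a3 OR a1) XOR a2
g3 = g2 XOR a1 = ((a3 OR a1) XOR a2) XOR a1
g4 = g3 XOR g1 = (((a3 OR a1) XOR a2) XOR a1) XOR (a3 OR a1)
g5 = a1 NOR g4 = a1 NOR ((((a3 OR a1) XOR a2) XOR a1) XOR (a3 OR a1))
g6 = a2 NOR g5 = a2 NOR (a1 NOR ((((a3 OR a1) XOR a2) XOR a1) XOR (a3 OR a1)))
g7 = g1 OR g6 = (a3 OR a1) OR (a2 NOR (a1 NOR ((((a3 OR a1) XOR a2) XOR a1) XOR (a3 OR a1))))
At a1=0, a2=0, a3=0: circuit gives 0, formula gives 1.

No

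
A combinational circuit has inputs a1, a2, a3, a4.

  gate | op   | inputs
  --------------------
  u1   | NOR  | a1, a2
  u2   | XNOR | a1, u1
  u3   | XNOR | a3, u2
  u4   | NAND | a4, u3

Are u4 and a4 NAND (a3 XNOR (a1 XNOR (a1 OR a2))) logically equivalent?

No

u1 = a1 NOR a2
u2 = a1 XNOR u1 = a1 XNOR (a1 NOR a2)
u3 = a3 XNOR u2 = a3 XNOR (a1 XNOR (a1 NOR a2))
u4 = a4 NAND u3 = a4 NAND (a3 XNOR (a1 XNOR (a1 NOR a2)))
At a1=0, a2=0, a3=0, a4=1: circuit gives 0, formula gives 1.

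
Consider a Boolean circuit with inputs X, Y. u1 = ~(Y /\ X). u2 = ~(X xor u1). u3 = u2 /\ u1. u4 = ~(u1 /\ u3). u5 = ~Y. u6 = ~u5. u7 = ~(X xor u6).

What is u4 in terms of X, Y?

~((~(Y /\ X)) /\ ((~(X xor (~(Y /\ X)))) /\ (~(Y /\ X))))

u1 = ~(Y /\ X)
u2 = ~(X xor u1) = ~(X xor (~(Y /\ X)))
u3 = u2 /\ u1 = (~(X xor (~(Y /\ X)))) /\ (~(Y /\ X))
u4 = ~(u1 /\ u3) = ~((~(Y /\ X)) /\ ((~(X xor (~(Y /\ X)))) /\ (~(Y /\ X))))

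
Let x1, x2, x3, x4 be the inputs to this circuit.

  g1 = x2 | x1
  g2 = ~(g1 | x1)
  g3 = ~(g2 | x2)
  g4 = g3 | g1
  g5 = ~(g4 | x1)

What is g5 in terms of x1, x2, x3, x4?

~(((~((~((x2 | x1) | x1)) | x2)) | (x2 | x1)) | x1)

g1 = x2 | x1
g2 = ~(g1 | x1) = ~((x2 | x1) | x1)
g3 = ~(g2 | x2) = ~((~((x2 | x1) | x1)) | x2)
g4 = g3 | g1 = (~((~((x2 | x1) | x1)) | x2)) | (x2 | x1)
g5 = ~(g4 | x1) = ~(((~((~((x2 | x1) | x1)) | x2)) | (x2 | x1)) | x1)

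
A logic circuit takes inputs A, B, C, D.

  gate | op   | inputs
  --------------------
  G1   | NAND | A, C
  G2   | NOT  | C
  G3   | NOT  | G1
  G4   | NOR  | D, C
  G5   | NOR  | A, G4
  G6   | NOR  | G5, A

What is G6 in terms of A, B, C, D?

(A NOR (D NOR C)) NOR A

G4 = D NOR C
G5 = A NOR G4 = A NOR (D NOR C)
G6 = G5 NOR A = (A NOR (D NOR C)) NOR A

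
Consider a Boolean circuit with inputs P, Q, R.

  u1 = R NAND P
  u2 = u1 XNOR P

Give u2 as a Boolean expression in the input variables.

(R NAND P) XNOR P

u1 = R NAND P
u2 = u1 XNOR P = (R NAND P) XNOR P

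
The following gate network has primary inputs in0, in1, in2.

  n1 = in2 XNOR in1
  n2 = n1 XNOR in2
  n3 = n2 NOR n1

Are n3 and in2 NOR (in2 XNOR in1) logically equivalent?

n1 = in2 XNOR in1
n2 = n1 XNOR in2 = (in2 XNOR in1) XNOR in2
n3 = n2 NOR n1 = ((in2 XNOR in1) XNOR in2) NOR (in2 XNOR in1)
At in0=0, in1=0, in2=1: circuit gives 1, formula gives 0.

No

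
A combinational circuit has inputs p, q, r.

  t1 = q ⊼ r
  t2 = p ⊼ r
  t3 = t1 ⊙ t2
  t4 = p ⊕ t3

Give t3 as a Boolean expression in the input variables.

(q ⊼ r) ⊙ (p ⊼ r)

t1 = q ⊼ r
t2 = p ⊼ r
t3 = t1 ⊙ t2 = (q ⊼ r) ⊙ (p ⊼ r)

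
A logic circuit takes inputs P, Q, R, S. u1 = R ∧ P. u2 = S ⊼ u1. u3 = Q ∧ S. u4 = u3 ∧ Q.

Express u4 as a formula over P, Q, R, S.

u3 = Q ∧ S
u4 = u3 ∧ Q = (Q ∧ S) ∧ Q

(Q ∧ S) ∧ Q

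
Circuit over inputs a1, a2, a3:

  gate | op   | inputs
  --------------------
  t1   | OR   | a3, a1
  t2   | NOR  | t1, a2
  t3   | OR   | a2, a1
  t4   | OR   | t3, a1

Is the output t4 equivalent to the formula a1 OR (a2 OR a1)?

t3 = a2 OR a1
t4 = t3 OR a1 = (a2 OR a1) OR a1
At a1=0, a2=0, a3=0: circuit gives 0, formula gives 0.
At a1=0, a2=1, a3=0: circuit gives 1, formula gives 1.
Agrees on all 8 inputs.

Yes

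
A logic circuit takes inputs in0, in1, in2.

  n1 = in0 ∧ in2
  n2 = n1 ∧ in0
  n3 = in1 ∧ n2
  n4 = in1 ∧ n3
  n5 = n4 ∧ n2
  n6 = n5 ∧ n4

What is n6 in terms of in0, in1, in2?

((in1 ∧ (in1 ∧ ((in0 ∧ in2) ∧ in0))) ∧ ((in0 ∧ in2) ∧ in0)) ∧ (in1 ∧ (in1 ∧ ((in0 ∧ in2) ∧ in0)))

n1 = in0 ∧ in2
n2 = n1 ∧ in0 = (in0 ∧ in2) ∧ in0
n3 = in1 ∧ n2 = in1 ∧ ((in0 ∧ in2) ∧ in0)
n4 = in1 ∧ n3 = in1 ∧ (in1 ∧ ((in0 ∧ in2) ∧ in0))
n5 = n4 ∧ n2 = (in1 ∧ (in1 ∧ ((in0 ∧ in2) ∧ in0))) ∧ ((in0 ∧ in2) ∧ in0)
n6 = n5 ∧ n4 = ((in1 ∧ (in1 ∧ ((in0 ∧ in2) ∧ in0))) ∧ ((in0 ∧ in2) ∧ in0)) ∧ (in1 ∧ (in1 ∧ ((in0 ∧ in2) ∧ in0)))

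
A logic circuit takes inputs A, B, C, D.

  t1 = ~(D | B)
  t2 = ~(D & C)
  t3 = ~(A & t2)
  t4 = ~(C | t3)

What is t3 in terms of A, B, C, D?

t2 = ~(D & C)
t3 = ~(A & t2) = ~(A & (~(D & C)))

~(A & (~(D & C)))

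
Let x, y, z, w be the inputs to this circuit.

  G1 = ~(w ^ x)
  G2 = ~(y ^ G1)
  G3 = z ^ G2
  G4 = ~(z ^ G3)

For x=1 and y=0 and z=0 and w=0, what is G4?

0

G1 = ~(0 ^ 1) = 0
G2 = ~(0 ^ 0) = 1
G3 = 0 ^ 1 = 1
G4 = ~(0 ^ 1) = 0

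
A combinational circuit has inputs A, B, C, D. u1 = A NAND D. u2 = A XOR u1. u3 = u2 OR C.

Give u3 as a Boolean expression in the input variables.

(A XOR (A NAND D)) OR C

u1 = A NAND D
u2 = A XOR u1 = A XOR (A NAND D)
u3 = u2 OR C = (A XOR (A NAND D)) OR C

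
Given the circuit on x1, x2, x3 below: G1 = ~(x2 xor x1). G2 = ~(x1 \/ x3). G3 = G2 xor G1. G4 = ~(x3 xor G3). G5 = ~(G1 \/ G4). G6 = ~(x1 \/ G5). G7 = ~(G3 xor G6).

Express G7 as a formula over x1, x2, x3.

~(((~(x1 \/ x3)) xor (~(x2 xor x1))) xor (~(x1 \/ (~((~(x2 xor x1)) \/ (~(x3 xor ((~(x1 \/ x3)) xor (~(x2 xor x1))))))))))

G1 = ~(x2 xor x1)
G2 = ~(x1 \/ x3)
G3 = G2 xor G1 = (~(x1 \/ x3)) xor (~(x2 xor x1))
G4 = ~(x3 xor G3) = ~(x3 xor ((~(x1 \/ x3)) xor (~(x2 xor x1))))
G5 = ~(G1 \/ G4) = ~((~(x2 xor x1)) \/ (~(x3 xor ((~(x1 \/ x3)) xor (~(x2 xor x1))))))
G6 = ~(x1 \/ G5) = ~(x1 \/ (~((~(x2 xor x1)) \/ (~(x3 xor ((~(x1 \/ x3)) xor (~(x2 xor x1))))))))
G7 = ~(G3 xor G6) = ~(((~(x1 \/ x3)) xor (~(x2 xor x1))) xor (~(x1 \/ (~((~(x2 xor x1)) \/ (~(x3 xor ((~(x1 \/ x3)) xor (~(x2 xor x1))))))))))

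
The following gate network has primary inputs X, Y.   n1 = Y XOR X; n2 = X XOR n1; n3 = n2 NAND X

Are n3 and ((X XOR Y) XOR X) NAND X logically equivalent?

n1 = Y XOR X
n2 = X XOR n1 = X XOR (Y XOR X)
n3 = n2 NAND X = (X XOR (Y XOR X)) NAND X
At X=1, Y=1: circuit gives 0, formula gives 0.
At X=0, Y=0: circuit gives 1, formula gives 1.
Agrees on all 4 inputs.

Yes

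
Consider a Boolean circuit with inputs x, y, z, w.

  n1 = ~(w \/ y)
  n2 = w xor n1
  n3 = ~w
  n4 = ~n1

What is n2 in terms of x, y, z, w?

w xor (~(w \/ y))

n1 = ~(w \/ y)
n2 = w xor n1 = w xor (~(w \/ y))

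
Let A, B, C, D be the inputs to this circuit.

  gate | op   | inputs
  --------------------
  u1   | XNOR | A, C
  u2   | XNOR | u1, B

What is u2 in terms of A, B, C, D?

u1 = A XNOR C
u2 = u1 XNOR B = (A XNOR C) XNOR B

(A XNOR C) XNOR B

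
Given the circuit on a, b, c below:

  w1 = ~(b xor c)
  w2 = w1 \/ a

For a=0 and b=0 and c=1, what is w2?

0

w1 = ~(0 xor 1) = 0
w2 = 0 \/ 0 = 0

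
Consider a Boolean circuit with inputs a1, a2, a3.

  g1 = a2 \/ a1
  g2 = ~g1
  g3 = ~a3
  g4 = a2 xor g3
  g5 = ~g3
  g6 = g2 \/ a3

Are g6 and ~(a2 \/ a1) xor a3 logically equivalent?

No

g1 = a2 \/ a1
g2 = ~g1 = ~(a2 \/ a1)
g6 = g2 \/ a3 = ~(a2 \/ a1) \/ a3
At a1=0, a2=0, a3=1: circuit gives 1, formula gives 0.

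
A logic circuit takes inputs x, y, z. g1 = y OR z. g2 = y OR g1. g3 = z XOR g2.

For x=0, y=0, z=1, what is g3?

g1 = 0 OR 1 = 1
g2 = 0 OR 1 = 1
g3 = 1 XOR 1 = 0

0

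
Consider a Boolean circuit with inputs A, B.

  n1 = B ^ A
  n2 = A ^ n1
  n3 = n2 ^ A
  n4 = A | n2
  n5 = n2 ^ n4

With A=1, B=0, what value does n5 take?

1

n1 = 0 ^ 1 = 1
n2 = 1 ^ 1 = 0
n4 = 1 | 0 = 1
n5 = 0 ^ 1 = 1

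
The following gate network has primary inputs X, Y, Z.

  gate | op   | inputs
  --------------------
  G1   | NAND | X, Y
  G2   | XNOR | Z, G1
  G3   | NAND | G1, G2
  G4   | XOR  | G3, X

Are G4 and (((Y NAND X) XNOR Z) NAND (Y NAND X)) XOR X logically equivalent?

G1 = X NAND Y
G2 = Z XNOR G1 = Z XNOR (X NAND Y)
G3 = G1 NAND G2 = (X NAND Y) NAND (Z XNOR (X NAND Y))
G4 = G3 XOR X = ((X NAND Y) NAND (Z XNOR (X NAND Y))) XOR X
At X=0, Y=0, Z=1: circuit gives 0, formula gives 0.
At X=0, Y=0, Z=0: circuit gives 1, formula gives 1.
Agrees on all 8 inputs.

Yes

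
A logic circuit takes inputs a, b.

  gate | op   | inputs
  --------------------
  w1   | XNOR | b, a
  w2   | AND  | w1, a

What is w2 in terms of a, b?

(b XNOR a) AND a

w1 = b XNOR a
w2 = w1 AND a = (b XNOR a) AND a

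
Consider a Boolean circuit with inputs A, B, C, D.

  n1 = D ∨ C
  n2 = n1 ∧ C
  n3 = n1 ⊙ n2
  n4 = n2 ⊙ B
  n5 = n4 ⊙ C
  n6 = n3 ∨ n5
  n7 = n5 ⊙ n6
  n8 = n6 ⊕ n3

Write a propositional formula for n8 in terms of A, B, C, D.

n1 = D ∨ C
n2 = n1 ∧ C = (D ∨ C) ∧ C
n3 = n1 ⊙ n2 = (D ∨ C) ⊙ ((D ∨ C) ∧ C)
n4 = n2 ⊙ B = ((D ∨ C) ∧ C) ⊙ B
n5 = n4 ⊙ C = (((D ∨ C) ∧ C) ⊙ B) ⊙ C
n6 = n3 ∨ n5 = ((D ∨ C) ⊙ ((D ∨ C) ∧ C)) ∨ ((((D ∨ C) ∧ C) ⊙ B) ⊙ C)
n8 = n6 ⊕ n3 = (((D ∨ C) ⊙ ((D ∨ C) ∧ C)) ∨ ((((D ∨ C) ∧ C) ⊙ B) ⊙ C)) ⊕ ((D ∨ C) ⊙ ((D ∨ C) ∧ C))

(((D ∨ C) ⊙ ((D ∨ C) ∧ C)) ∨ ((((D ∨ C) ∧ C) ⊙ B) ⊙ C)) ⊕ ((D ∨ C) ⊙ ((D ∨ C) ∧ C))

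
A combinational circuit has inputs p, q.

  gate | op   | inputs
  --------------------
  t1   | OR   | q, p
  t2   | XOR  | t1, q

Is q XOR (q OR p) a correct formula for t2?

Yes

t1 = q OR p
t2 = t1 XOR q = (q OR p) XOR q
At p=0, q=0: circuit gives 0, formula gives 0.
At p=1, q=0: circuit gives 1, formula gives 1.
Agrees on all 4 inputs.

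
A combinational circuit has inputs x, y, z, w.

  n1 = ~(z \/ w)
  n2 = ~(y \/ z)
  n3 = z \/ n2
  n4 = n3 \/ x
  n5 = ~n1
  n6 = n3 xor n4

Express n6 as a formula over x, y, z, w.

n2 = ~(y \/ z)
n3 = z \/ n2 = z \/ (~(y \/ z))
n4 = n3 \/ x = (z \/ (~(y \/ z))) \/ x
n6 = n3 xor n4 = (z \/ (~(y \/ z))) xor ((z \/ (~(y \/ z))) \/ x)

(z \/ (~(y \/ z))) xor ((z \/ (~(y \/ z))) \/ x)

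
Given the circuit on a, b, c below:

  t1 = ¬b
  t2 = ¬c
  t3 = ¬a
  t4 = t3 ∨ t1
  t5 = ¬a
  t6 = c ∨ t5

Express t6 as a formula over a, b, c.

c ∨ ¬a

t5 = ¬a
t6 = c ∨ t5 = c ∨ ¬a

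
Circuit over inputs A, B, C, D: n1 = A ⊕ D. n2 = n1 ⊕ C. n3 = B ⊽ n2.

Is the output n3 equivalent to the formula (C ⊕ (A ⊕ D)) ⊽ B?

Yes

n1 = A ⊕ D
n2 = n1 ⊕ C = (A ⊕ D) ⊕ C
n3 = B ⊽ n2 = B ⊽ ((A ⊕ D) ⊕ C)
At A=0, B=0, C=0, D=1: circuit gives 0, formula gives 0.
At A=0, B=0, C=0, D=0: circuit gives 1, formula gives 1.
Agrees on all 16 inputs.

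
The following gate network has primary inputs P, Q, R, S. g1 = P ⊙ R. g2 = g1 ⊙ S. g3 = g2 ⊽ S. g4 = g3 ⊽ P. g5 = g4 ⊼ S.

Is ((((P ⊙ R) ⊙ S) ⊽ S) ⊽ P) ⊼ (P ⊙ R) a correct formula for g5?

g1 = P ⊙ R
g2 = g1 ⊙ S = (P ⊙ R) ⊙ S
g3 = g2 ⊽ S = ((P ⊙ R) ⊙ S) ⊽ S
g4 = g3 ⊽ P = (((P ⊙ R) ⊙ S) ⊽ S) ⊽ P
g5 = g4 ⊼ S = ((((P ⊙ R) ⊙ S) ⊽ S) ⊽ P) ⊼ S
At P=0, Q=0, R=1, S=1: circuit gives 0, formula gives 1.

No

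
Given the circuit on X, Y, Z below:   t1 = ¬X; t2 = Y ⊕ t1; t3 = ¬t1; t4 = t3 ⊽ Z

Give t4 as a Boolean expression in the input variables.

¬¬X ⊽ Z

t1 = ¬X
t3 = ¬t1 = ¬¬X
t4 = t3 ⊽ Z = ¬¬X ⊽ Z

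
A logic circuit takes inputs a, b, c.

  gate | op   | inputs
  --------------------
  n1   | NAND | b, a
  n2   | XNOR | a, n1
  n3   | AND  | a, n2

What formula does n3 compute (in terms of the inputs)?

a AND (a XNOR (b NAND a))

n1 = b NAND a
n2 = a XNOR n1 = a XNOR (b NAND a)
n3 = a AND n2 = a AND (a XNOR (b NAND a))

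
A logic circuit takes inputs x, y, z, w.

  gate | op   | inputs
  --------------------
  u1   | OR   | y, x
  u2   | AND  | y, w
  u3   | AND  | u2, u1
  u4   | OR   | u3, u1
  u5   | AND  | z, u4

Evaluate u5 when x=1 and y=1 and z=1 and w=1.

1

u1 = 1 OR 1 = 1
u2 = 1 AND 1 = 1
u3 = 1 AND 1 = 1
u4 = 1 OR 1 = 1
u5 = 1 AND 1 = 1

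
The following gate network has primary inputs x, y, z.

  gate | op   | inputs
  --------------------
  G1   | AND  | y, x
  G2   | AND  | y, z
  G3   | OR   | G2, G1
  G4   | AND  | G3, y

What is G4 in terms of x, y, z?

G1 = y AND x
G2 = y AND z
G3 = G2 OR G1 = (y AND z) OR (y AND x)
G4 = G3 AND y = ((y AND z) OR (y AND x)) AND y

((y AND z) OR (y AND x)) AND y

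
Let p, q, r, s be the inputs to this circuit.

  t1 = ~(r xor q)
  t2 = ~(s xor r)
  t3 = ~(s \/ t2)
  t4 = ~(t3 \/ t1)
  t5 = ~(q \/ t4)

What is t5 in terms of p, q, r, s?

~(q \/ (~((~(s \/ (~(s xor r)))) \/ (~(r xor q)))))

t1 = ~(r xor q)
t2 = ~(s xor r)
t3 = ~(s \/ t2) = ~(s \/ (~(s xor r)))
t4 = ~(t3 \/ t1) = ~((~(s \/ (~(s xor r)))) \/ (~(r xor q)))
t5 = ~(q \/ t4) = ~(q \/ (~((~(s \/ (~(s xor r)))) \/ (~(r xor q)))))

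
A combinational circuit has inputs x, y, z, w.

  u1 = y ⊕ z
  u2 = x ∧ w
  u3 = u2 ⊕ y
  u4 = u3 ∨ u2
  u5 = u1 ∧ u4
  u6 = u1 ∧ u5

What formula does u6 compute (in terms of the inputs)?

(y ⊕ z) ∧ ((y ⊕ z) ∧ (((x ∧ w) ⊕ y) ∨ (x ∧ w)))

u1 = y ⊕ z
u2 = x ∧ w
u3 = u2 ⊕ y = (x ∧ w) ⊕ y
u4 = u3 ∨ u2 = ((x ∧ w) ⊕ y) ∨ (x ∧ w)
u5 = u1 ∧ u4 = (y ⊕ z) ∧ (((x ∧ w) ⊕ y) ∨ (x ∧ w))
u6 = u1 ∧ u5 = (y ⊕ z) ∧ ((y ⊕ z) ∧ (((x ∧ w) ⊕ y) ∨ (x ∧ w)))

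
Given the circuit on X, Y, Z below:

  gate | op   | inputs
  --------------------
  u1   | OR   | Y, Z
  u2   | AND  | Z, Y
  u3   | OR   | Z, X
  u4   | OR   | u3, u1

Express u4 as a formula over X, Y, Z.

u1 = Y OR Z
u3 = Z OR X
u4 = u3 OR u1 = (Z OR X) OR (Y OR Z)

(Z OR X) OR (Y OR Z)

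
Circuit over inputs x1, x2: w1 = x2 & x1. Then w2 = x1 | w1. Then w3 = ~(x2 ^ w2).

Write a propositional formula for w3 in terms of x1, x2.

~(x2 ^ (x1 | (x2 & x1)))

w1 = x2 & x1
w2 = x1 | w1 = x1 | (x2 & x1)
w3 = ~(x2 ^ w2) = ~(x2 ^ (x1 | (x2 & x1)))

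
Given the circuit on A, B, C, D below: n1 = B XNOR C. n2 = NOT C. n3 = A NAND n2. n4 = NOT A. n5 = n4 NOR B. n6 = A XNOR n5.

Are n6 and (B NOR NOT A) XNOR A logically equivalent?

n4 = NOT A
n5 = n4 NOR B = NOT A NOR B
n6 = A XNOR n5 = A XNOR (NOT A NOR B)
At A=1, B=1, C=0, D=0: circuit gives 0, formula gives 0.
At A=0, B=0, C=0, D=0: circuit gives 1, formula gives 1.
Agrees on all 16 inputs.

Yes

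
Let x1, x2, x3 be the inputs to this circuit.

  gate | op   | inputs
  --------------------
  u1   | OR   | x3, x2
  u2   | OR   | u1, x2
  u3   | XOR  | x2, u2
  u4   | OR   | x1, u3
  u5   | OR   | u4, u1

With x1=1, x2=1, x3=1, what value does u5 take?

u1 = 1 OR 1 = 1
u2 = 1 OR 1 = 1
u3 = 1 XOR 1 = 0
u4 = 1 OR 0 = 1
u5 = 1 OR 1 = 1

1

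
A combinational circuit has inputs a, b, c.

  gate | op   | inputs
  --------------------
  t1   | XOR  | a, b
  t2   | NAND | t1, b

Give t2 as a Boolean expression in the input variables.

(a XOR b) NAND b

t1 = a XOR b
t2 = t1 NAND b = (a XOR b) NAND b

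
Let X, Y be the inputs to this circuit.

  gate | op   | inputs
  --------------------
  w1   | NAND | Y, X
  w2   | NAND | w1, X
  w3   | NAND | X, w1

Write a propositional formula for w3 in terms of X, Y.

w1 = Y NAND X
w3 = X NAND w1 = X NAND (Y NAND X)

X NAND (Y NAND X)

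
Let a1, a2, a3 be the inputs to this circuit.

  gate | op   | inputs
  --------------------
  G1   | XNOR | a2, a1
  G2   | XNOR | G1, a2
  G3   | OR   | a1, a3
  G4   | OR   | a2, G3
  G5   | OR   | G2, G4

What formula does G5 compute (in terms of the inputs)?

((a2 XNOR a1) XNOR a2) OR (a2 OR (a1 OR a3))

G1 = a2 XNOR a1
G2 = G1 XNOR a2 = (a2 XNOR a1) XNOR a2
G3 = a1 OR a3
G4 = a2 OR G3 = a2 OR (a1 OR a3)
G5 = G2 OR G4 = ((a2 XNOR a1) XNOR a2) OR (a2 OR (a1 OR a3))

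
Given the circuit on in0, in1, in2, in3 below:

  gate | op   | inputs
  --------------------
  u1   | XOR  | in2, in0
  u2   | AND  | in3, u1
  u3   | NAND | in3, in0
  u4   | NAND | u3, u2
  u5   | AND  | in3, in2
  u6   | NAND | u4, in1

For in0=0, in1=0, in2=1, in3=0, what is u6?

u1 = 1 XOR 0 = 1
u2 = 0 AND 1 = 0
u3 = 0 NAND 0 = 1
u4 = 1 NAND 0 = 1
u6 = 1 NAND 0 = 1

1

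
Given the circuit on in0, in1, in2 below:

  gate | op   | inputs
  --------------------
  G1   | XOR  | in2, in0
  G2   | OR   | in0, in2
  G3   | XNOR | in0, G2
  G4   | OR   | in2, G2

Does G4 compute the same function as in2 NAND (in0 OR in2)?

No

G2 = in0 OR in2
G4 = in2 OR G2 = in2 OR (in0 OR in2)
At in0=0, in1=0, in2=0: circuit gives 0, formula gives 1.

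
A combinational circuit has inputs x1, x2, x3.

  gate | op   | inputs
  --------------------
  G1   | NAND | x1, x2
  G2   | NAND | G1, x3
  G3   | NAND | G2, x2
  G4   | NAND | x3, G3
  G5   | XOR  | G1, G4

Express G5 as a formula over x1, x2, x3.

(x1 NAND x2) XOR (x3 NAND (((x1 NAND x2) NAND x3) NAND x2))

G1 = x1 NAND x2
G2 = G1 NAND x3 = (x1 NAND x2) NAND x3
G3 = G2 NAND x2 = ((x1 NAND x2) NAND x3) NAND x2
G4 = x3 NAND G3 = x3 NAND (((x1 NAND x2) NAND x3) NAND x2)
G5 = G1 XOR G4 = (x1 NAND x2) XOR (x3 NAND (((x1 NAND x2) NAND x3) NAND x2))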